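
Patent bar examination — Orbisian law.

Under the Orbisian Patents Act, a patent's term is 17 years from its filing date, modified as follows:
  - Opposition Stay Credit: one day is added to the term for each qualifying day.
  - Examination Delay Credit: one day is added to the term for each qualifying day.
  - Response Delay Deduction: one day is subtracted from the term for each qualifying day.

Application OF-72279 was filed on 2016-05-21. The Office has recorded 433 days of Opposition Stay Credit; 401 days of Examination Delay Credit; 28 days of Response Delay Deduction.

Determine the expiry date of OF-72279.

August 5, 2035

Base term: filing date + 17 years → 21 May 2033.
Opposition Stay Credit: +433 days → 28 July 2034.
Examination Delay Credit: +401 days → 2 September 2035.
Response Delay Deduction: −28 days → 5 August 2035.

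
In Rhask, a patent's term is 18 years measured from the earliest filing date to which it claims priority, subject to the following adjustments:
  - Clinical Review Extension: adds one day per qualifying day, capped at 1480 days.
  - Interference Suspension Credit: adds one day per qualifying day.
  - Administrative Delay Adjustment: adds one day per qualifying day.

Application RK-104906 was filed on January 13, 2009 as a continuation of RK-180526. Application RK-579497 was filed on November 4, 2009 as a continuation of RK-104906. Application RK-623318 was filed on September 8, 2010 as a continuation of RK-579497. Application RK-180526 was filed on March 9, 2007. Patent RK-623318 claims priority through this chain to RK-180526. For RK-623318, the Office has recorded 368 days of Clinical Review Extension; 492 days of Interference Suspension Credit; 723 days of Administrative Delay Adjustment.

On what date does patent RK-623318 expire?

2029-07-09

Earliest priority filing: 9 March 2007.
Base term: 9 March 2007 + 18 years → 9 March 2025.
Clinical Review Extension: 368 days (within the 1480-day cap) → +368 days → 12 March 2026.
Interference Suspension Credit: +492 days → 17 July 2027.
Administrative Delay Adjustment: +723 days → 9 July 2029.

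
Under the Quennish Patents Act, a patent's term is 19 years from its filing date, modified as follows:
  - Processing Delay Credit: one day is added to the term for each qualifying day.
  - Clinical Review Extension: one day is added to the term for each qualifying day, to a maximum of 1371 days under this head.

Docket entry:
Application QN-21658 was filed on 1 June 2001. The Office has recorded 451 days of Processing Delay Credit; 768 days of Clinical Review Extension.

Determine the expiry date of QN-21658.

Base term: filing date + 19 years → 1 June 2020.
Processing Delay Credit: +451 days → 26 August 2021.
Clinical Review Extension: 768 days (within the 1371-day cap) → +768 days → 3 October 2023.

October 3, 2023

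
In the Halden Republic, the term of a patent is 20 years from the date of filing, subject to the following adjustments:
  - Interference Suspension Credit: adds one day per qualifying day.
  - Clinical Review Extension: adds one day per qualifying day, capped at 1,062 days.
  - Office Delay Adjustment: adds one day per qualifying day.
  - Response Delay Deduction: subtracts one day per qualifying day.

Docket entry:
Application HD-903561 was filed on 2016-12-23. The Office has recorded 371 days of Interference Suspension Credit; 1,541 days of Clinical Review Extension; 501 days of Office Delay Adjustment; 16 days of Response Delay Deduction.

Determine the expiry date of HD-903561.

Base term: filing date + 20 years → 23 December 2036.
Interference Suspension Credit: +371 days → 29 December 2037.
Clinical Review Extension: 1541 days claimed exceeds the 1062-day cap, so +1062 days → 25 November 2040.
Office Delay Adjustment: +501 days → 10 April 2042.
Response Delay Deduction: −16 days → 25 March 2042.

2042-03-25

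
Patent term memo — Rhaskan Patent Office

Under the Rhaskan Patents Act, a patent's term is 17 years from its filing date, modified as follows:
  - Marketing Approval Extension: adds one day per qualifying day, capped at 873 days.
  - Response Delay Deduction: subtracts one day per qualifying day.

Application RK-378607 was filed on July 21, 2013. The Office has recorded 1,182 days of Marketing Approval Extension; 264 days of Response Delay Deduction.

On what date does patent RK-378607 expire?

Base term: filing date + 17 years → 21 July 2030.
Marketing Approval Extension: 1182 days claimed exceeds the 873-day cap, so +873 days → 10 December 2032.
Response Delay Deduction: −264 days → 21 March 2032.

March 21, 2032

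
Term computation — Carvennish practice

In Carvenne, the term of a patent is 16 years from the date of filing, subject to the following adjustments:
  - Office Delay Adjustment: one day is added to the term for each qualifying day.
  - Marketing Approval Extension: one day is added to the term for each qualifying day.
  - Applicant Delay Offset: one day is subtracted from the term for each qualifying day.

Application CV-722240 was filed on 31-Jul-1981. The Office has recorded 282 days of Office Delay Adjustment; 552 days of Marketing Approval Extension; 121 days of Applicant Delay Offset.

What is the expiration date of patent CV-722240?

Base term: filing date + 16 years → 31 July 1997.
Office Delay Adjustment: +282 days → 9 May 1998.
Marketing Approval Extension: +552 days → 12 November 1999.
Applicant Delay Offset: −121 days → 14 July 1999.

1999-07-14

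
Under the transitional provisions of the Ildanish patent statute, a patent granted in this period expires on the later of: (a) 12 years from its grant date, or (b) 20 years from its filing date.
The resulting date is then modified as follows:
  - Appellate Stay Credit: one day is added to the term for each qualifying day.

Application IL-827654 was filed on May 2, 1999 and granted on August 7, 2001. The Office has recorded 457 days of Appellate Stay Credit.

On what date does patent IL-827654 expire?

August 1, 2020

(a) grant + 12 years → 7 August 2013.
(b) filing + 20 years → 2 May 2019.
Later of the two: 2 May 2019.
Appellate Stay Credit: +457 days → 1 August 2020.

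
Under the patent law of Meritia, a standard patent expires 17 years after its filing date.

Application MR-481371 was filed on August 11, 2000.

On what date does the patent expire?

Filing date + 17 years → 11 August 2017.

August 11, 2017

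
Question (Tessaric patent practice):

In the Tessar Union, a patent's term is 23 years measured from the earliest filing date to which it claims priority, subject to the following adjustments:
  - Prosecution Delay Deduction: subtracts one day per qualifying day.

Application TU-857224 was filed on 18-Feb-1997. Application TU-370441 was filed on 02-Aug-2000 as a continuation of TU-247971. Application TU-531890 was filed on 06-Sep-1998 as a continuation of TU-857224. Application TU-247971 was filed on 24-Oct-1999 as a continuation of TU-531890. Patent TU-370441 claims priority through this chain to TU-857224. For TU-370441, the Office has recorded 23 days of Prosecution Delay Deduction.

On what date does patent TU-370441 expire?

Earliest priority filing: 18 February 1997.
Base term: 18 February 1997 + 23 years → 18 February 2020.
Prosecution Delay Deduction: −23 days → 26 January 2020.

January 26, 2020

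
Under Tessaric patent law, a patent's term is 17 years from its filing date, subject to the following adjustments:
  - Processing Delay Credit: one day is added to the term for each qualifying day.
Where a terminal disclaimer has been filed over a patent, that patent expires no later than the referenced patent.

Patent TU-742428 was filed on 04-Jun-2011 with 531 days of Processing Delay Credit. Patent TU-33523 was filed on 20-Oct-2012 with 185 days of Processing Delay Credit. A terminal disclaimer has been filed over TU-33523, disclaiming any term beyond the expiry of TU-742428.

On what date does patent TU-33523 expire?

Natural term of TU-33523:
  Base: filing + 17 years → 20 October 2029.
  Processing Delay Credit: +185 days → 23 April 2030.
Expiry of referenced patent TU-742428:
  Base: filing + 17 years → 4 June 2028.
  Processing Delay Credit: +531 days → 17 November 2029.
Terminal disclaimer: TU-33523 expires on the earlier of 23 April 2030 and 17 November 2029.

November 17, 2029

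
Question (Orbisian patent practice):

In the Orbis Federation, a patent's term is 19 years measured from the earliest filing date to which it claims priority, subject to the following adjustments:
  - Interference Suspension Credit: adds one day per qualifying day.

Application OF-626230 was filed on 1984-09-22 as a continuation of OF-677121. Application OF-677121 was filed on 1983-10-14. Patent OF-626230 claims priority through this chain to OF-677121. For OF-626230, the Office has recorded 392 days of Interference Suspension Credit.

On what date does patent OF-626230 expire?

November 10, 2003

Earliest priority filing: 14 October 1983.
Base term: 14 October 1983 + 19 years → 14 October 2002.
Interference Suspension Credit: +392 days → 10 November 2003.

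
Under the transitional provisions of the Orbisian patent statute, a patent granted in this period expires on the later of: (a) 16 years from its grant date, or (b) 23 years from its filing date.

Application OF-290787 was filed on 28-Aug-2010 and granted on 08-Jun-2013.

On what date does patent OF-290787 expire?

2033-08-28

(a) grant + 16 years → 8 June 2029.
(b) filing + 23 years → 28 August 2033.
Later of the two: 28 August 2033.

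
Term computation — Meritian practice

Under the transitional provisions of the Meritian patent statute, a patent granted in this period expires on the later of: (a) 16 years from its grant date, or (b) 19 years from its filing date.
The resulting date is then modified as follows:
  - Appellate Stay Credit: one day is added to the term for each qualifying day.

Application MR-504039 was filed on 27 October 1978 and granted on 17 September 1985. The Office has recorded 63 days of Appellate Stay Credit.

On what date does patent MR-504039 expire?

(a) grant + 16 years → 17 September 2001.
(b) filing + 19 years → 27 October 1997.
Later of the two: 17 September 2001.
Appellate Stay Credit: +63 days → 19 November 2001.

November 19, 2001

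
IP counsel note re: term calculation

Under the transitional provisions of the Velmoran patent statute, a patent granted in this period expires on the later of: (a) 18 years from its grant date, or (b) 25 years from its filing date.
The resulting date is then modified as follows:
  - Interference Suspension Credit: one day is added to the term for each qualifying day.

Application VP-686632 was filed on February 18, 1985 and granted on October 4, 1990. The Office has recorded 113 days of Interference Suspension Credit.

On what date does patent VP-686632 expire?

June 11, 2010

(a) grant + 18 years → 4 October 2008.
(b) filing + 25 years → 18 February 2010.
Later of the two: 18 February 2010.
Interference Suspension Credit: +113 days → 11 June 2010.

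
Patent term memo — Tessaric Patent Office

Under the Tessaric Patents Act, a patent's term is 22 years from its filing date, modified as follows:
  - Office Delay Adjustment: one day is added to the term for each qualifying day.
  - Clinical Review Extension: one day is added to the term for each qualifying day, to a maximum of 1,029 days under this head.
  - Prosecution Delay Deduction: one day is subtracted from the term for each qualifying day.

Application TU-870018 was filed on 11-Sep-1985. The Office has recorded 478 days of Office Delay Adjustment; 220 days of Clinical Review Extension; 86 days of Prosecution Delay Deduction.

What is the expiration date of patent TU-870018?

May 15, 2009

Base term: filing date + 22 years → 11 September 2007.
Office Delay Adjustment: +478 days → 1 January 2009.
Clinical Review Extension: 220 days (within the 1029-day cap) → +220 days → 9 August 2009.
Prosecution Delay Deduction: −86 days → 15 May 2009.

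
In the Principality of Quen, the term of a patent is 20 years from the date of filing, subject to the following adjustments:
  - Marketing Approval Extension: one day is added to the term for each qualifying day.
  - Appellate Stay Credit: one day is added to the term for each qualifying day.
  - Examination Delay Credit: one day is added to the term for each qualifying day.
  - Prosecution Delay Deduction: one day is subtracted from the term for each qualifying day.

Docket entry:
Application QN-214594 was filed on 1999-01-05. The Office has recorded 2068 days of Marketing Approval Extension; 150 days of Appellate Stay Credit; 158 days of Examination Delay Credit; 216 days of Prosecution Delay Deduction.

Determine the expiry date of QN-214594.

December 4, 2024

Base term: filing date + 20 years → 5 January 2019.
Marketing Approval Extension: +2068 days → 3 September 2024.
Appellate Stay Credit: +150 days → 31 January 2025.
Examination Delay Credit: +158 days → 8 July 2025.
Prosecution Delay Deduction: −216 days → 4 December 2024.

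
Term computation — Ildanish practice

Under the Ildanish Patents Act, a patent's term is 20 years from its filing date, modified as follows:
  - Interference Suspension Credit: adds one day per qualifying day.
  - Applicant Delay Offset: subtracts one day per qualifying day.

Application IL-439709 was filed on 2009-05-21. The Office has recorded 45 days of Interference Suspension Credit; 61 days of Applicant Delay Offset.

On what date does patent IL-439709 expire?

2029-05-05

Base term: filing date + 20 years → 21 May 2029.
Interference Suspension Credit: +45 days → 5 July 2029.
Applicant Delay Offset: −61 days → 5 May 2029.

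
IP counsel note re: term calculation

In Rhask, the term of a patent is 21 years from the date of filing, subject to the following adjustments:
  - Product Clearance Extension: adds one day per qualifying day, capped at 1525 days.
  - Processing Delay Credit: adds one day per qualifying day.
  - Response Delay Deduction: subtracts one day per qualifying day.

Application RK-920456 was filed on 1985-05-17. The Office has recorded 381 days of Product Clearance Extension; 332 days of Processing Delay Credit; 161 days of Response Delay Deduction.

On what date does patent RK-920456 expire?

2007-11-20

Base term: filing date + 21 years → 17 May 2006.
Product Clearance Extension: 381 days (within the 1525-day cap) → +381 days → 2 June 2007.
Processing Delay Credit: +332 days → 29 April 2008.
Response Delay Deduction: −161 days → 20 November 2007.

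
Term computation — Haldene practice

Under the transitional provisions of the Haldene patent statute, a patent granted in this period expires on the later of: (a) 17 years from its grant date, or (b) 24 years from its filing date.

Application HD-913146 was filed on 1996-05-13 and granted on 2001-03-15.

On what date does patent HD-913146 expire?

(a) grant + 17 years → 15 March 2018.
(b) filing + 24 years → 13 May 2020.
Later of the two: 13 May 2020.

2020-05-13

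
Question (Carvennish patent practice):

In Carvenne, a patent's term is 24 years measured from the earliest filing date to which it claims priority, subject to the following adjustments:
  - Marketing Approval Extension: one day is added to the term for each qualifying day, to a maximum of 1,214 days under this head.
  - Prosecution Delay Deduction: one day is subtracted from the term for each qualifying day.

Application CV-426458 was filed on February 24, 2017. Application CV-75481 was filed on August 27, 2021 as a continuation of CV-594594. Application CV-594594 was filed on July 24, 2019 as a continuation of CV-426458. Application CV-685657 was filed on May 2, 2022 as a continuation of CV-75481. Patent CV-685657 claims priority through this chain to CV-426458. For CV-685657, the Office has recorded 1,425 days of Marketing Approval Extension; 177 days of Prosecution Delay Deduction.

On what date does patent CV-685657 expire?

2043-12-28

Earliest priority filing: 24 February 2017.
Base term: 24 February 2017 + 24 years → 24 February 2041.
Marketing Approval Extension: 1425 days claimed exceeds the 1214-day cap, so +1214 days → 22 June 2044.
Prosecution Delay Deduction: −177 days → 28 December 2043.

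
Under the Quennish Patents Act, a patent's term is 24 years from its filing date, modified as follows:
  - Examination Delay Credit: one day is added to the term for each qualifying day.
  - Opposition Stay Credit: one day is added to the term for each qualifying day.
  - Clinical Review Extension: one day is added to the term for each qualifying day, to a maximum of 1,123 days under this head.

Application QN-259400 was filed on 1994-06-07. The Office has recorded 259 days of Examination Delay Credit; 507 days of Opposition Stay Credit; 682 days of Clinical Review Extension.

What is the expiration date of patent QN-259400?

Base term: filing date + 24 years → 7 June 2018.
Examination Delay Credit: +259 days → 21 February 2019.
Opposition Stay Credit: +507 days → 12 July 2020.
Clinical Review Extension: 682 days (within the 1123-day cap) → +682 days → 25 May 2022.

May 25, 2022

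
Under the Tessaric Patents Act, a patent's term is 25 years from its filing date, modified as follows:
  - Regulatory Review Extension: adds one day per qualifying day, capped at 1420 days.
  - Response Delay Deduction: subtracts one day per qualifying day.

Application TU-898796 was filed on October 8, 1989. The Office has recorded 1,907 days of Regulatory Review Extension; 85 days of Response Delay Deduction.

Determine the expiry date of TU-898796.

2018-06-04

Base term: filing date + 25 years → 8 October 2014.
Regulatory Review Extension: 1907 days claimed exceeds the 1420-day cap, so +1420 days → 28 August 2018.
Response Delay Deduction: −85 days → 4 June 2018.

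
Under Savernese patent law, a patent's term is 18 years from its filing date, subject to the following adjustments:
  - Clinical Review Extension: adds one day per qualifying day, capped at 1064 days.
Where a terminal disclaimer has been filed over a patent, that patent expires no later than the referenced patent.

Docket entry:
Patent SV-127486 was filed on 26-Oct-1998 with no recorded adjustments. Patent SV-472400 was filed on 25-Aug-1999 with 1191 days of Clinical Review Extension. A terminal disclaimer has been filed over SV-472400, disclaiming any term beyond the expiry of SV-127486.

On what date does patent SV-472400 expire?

Natural term of SV-472400:
  Base: filing + 18 years → 25 August 2017.
  Clinical Review Extension: 1191 days claimed exceeds the 1064-day cap, so +1064 days → 24 July 2020.
Expiry of referenced patent SV-127486:
  Base: filing + 18 years → 26 October 2016.
Terminal disclaimer: SV-472400 expires on the earlier of 24 July 2020 and 26 October 2016.

2016-10-26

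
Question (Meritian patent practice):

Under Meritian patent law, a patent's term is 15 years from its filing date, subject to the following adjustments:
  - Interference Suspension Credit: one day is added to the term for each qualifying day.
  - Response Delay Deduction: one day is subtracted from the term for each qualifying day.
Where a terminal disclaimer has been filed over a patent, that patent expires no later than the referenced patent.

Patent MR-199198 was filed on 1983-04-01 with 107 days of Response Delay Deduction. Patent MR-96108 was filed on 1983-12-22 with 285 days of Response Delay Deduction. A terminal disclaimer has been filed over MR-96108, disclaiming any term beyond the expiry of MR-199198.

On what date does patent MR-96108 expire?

Natural term of MR-96108:
  Base: filing + 15 years → 22 December 1998.
  Response Delay Deduction: −285 days → 12 March 1998.
Expiry of referenced patent MR-199198:
  Base: filing + 15 years → 1 April 1998.
  Response Delay Deduction: −107 days → 15 December 1997.
Terminal disclaimer: MR-96108 expires on the earlier of 12 March 1998 and 15 December 1997.

December 15, 1997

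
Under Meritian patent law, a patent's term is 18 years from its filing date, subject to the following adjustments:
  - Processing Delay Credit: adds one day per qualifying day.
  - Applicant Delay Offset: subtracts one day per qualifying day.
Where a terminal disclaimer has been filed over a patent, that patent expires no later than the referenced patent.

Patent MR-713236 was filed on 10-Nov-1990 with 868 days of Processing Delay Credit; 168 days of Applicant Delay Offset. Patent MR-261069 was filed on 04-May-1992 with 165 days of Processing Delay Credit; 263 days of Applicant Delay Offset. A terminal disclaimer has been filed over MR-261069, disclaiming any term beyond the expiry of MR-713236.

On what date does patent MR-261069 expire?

Natural term of MR-261069:
  Base: filing + 18 years → 4 May 2010.
  Processing Delay Credit: +165 days → 16 October 2010.
  Applicant Delay Offset: −263 days → 26 January 2010.
Expiry of referenced patent MR-713236:
  Base: filing + 18 years → 10 November 2008.
  Processing Delay Credit: +868 days → 28 March 2011.
  Applicant Delay Offset: −168 days → 11 October 2010.
Terminal disclaimer: MR-261069 expires on the earlier of 26 January 2010 and 11 October 2010.

January 26, 2010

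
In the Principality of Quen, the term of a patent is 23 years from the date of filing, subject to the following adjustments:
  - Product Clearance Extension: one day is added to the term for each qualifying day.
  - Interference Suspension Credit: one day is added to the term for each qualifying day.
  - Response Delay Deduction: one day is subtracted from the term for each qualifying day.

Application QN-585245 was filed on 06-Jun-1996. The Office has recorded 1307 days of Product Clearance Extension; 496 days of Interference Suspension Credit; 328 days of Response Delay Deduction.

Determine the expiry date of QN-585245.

Base term: filing date + 23 years → 6 June 2019.
Product Clearance Extension: +1307 days → 3 January 2023.
Interference Suspension Credit: +496 days → 13 May 2024.
Response Delay Deduction: −328 days → 20 June 2023.

2023-06-20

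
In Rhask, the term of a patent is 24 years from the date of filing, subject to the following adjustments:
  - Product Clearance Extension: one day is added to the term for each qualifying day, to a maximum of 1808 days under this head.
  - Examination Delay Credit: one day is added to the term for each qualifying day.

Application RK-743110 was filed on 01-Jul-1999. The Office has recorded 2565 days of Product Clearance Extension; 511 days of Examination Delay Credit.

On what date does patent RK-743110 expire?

November 5, 2029

Base term: filing date + 24 years → 1 July 2023.
Product Clearance Extension: 2565 days claimed exceeds the 1808-day cap, so +1808 days → 12 June 2028.
Examination Delay Credit: +511 days → 5 November 2029.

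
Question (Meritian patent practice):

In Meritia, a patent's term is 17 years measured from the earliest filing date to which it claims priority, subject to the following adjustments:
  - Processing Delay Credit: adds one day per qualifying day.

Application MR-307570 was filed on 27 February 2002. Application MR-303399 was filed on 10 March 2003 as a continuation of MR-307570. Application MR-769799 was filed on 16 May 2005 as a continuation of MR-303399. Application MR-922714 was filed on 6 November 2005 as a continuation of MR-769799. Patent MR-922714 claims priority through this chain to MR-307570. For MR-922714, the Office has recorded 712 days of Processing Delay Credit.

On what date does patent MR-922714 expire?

Earliest priority filing: 27 February 2002.
Base term: 27 February 2002 + 17 years → 27 February 2019.
Processing Delay Credit: +712 days → 8 February 2021.

February 8, 2021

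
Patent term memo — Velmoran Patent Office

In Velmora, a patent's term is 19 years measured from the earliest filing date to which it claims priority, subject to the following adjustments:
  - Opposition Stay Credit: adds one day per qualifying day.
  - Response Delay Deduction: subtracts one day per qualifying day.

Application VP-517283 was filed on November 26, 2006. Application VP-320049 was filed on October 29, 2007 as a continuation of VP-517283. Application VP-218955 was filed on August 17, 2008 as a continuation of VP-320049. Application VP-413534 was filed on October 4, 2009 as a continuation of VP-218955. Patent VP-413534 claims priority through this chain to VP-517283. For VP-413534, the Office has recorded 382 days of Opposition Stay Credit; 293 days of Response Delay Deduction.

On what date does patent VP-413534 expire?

Earliest priority filing: 26 November 2006.
Base term: 26 November 2006 + 19 years → 26 November 2025.
Opposition Stay Credit: +382 days → 13 December 2026.
Response Delay Deduction: −293 days → 23 February 2026.

2026-02-23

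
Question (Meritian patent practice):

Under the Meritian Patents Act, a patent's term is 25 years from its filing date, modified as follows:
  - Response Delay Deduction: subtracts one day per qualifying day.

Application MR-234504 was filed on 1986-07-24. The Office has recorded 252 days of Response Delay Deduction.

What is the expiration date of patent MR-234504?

2010-11-14

Base term: filing date + 25 years → 24 July 2011.
Response Delay Deduction: −252 days → 14 November 2010.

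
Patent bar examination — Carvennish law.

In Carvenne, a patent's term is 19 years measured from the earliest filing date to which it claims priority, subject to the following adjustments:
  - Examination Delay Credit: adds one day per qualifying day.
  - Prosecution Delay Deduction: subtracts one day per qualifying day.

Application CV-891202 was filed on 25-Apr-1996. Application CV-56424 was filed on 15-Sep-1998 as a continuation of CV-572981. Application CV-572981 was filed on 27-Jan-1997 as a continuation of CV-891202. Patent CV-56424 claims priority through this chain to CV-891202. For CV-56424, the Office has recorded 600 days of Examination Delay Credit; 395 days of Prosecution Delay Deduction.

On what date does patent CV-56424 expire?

Earliest priority filing: 25 April 1996.
Base term: 25 April 1996 + 19 years → 25 April 2015.
Examination Delay Credit: +600 days → 15 December 2016.
Prosecution Delay Deduction: −395 days → 16 November 2015.

November 16, 2015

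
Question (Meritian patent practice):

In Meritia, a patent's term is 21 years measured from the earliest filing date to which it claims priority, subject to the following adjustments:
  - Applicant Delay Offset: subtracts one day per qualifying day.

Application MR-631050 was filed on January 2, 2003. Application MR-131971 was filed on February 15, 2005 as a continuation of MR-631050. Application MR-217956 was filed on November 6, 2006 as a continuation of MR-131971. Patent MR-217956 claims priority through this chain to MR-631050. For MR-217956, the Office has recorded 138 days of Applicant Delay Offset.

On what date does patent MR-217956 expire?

August 17, 2023

Earliest priority filing: 2 January 2003.
Base term: 2 January 2003 + 21 years → 2 January 2024.
Applicant Delay Offset: −138 days → 17 August 2023.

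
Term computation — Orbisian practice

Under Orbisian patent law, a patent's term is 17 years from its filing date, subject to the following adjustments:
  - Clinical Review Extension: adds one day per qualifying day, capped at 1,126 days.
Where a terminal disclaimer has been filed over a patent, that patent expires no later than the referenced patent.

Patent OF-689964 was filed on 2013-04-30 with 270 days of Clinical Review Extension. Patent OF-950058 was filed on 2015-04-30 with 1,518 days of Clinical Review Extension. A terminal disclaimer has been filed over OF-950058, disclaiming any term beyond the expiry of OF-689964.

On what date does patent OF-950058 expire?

2031-01-25

Natural term of OF-950058:
  Base: filing + 17 years → 30 April 2032.
  Clinical Review Extension: 1518 days claimed exceeds the 1126-day cap, so +1126 days → 31 May 2035.
Expiry of referenced patent OF-689964:
  Base: filing + 17 years → 30 April 2030.
  Clinical Review Extension: 270 days (within the 1126-day cap) → +270 days → 25 January 2031.
Terminal disclaimer: OF-950058 expires on the earlier of 31 May 2035 and 25 January 2031.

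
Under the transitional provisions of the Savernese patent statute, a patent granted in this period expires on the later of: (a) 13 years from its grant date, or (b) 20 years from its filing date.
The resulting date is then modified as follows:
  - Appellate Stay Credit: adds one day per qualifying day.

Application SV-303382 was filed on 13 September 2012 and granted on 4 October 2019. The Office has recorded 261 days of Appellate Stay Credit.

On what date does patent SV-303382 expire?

June 22, 2033

(a) grant + 13 years → 4 October 2032.
(b) filing + 20 years → 13 September 2032.
Later of the two: 4 October 2032.
Appellate Stay Credit: +261 days → 22 June 2033.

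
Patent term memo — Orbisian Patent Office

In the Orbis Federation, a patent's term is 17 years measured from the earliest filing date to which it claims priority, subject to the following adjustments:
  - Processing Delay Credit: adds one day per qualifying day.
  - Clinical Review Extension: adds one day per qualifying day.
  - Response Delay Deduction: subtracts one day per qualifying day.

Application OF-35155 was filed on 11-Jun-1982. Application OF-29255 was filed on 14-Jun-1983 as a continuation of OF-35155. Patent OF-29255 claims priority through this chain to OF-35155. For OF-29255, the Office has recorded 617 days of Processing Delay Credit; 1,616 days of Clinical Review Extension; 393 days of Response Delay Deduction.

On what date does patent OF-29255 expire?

Earliest priority filing: 11 June 1982.
Base term: 11 June 1982 + 17 years → 11 June 1999.
Processing Delay Credit: +617 days → 17 February 2001.
Clinical Review Extension: +1616 days → 22 July 2005.
Response Delay Deduction: −393 days → 24 June 2004.

June 24, 2004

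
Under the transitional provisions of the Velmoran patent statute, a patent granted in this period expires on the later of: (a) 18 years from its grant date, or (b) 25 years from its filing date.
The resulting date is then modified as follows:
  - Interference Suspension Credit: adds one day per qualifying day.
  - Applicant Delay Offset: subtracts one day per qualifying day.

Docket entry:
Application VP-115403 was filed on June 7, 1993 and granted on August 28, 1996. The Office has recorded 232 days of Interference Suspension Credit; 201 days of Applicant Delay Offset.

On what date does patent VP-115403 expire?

(a) grant + 18 years → 28 August 2014.
(b) filing + 25 years → 7 June 2018.
Later of the two: 7 June 2018.
Interference Suspension Credit: +232 days → 25 January 2019.
Applicant Delay Offset: −201 days → 8 July 2018.

2018-07-08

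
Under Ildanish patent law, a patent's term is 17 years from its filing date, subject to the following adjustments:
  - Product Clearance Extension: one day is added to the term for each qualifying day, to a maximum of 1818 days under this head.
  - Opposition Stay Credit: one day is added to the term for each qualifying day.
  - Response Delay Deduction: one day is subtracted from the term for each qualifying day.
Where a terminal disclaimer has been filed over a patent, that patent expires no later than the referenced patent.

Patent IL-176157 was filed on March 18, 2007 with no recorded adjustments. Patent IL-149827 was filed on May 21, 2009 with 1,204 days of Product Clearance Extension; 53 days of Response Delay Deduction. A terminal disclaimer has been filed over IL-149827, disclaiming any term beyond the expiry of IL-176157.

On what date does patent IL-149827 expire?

Natural term of IL-149827:
  Base: filing + 17 years → 21 May 2026.
  Product Clearance Extension: 1204 days (within the 1818-day cap) → +1204 days → 6 September 2029.
  Response Delay Deduction: −53 days → 15 July 2029.
Expiry of referenced patent IL-176157:
  Base: filing + 17 years → 18 March 2024.
Terminal disclaimer: IL-149827 expires on the earlier of 15 July 2029 and 18 March 2024.

2024-03-18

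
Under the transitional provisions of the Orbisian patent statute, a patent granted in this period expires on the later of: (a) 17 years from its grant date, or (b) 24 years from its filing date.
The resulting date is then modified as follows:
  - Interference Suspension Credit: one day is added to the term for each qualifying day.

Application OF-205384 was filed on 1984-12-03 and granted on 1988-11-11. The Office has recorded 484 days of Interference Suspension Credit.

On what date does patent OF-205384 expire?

(a) grant + 17 years → 11 November 2005.
(b) filing + 24 years → 3 December 2008.
Later of the two: 3 December 2008.
Interference Suspension Credit: +484 days → 1 April 2010.

April 1, 2010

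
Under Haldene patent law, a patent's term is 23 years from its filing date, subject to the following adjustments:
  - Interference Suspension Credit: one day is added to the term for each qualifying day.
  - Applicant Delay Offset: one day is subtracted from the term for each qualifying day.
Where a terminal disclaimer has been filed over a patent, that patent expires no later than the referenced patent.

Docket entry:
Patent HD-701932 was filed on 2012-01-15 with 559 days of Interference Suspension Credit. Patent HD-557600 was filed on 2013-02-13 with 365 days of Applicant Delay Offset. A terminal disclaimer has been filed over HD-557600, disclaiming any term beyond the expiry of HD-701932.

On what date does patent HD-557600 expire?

Natural term of HD-557600:
  Base: filing + 23 years → 13 February 2036.
  Applicant Delay Offset: −365 days → 13 February 2035.
Expiry of referenced patent HD-701932:
  Base: filing + 23 years → 15 January 2035.
  Interference Suspension Credit: +559 days → 27 July 2036.
Terminal disclaimer: HD-557600 expires on the earlier of 13 February 2035 and 27 July 2036.

2035-02-13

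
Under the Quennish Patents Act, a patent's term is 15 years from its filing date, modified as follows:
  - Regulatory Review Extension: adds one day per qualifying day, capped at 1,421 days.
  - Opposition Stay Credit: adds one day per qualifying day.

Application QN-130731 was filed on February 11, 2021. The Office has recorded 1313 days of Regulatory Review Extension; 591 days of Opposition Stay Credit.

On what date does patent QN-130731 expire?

April 29, 2041

Base term: filing date + 15 years → 11 February 2036.
Regulatory Review Extension: 1313 days (within the 1421-day cap) → +1313 days → 16 September 2039.
Opposition Stay Credit: +591 days → 29 April 2041.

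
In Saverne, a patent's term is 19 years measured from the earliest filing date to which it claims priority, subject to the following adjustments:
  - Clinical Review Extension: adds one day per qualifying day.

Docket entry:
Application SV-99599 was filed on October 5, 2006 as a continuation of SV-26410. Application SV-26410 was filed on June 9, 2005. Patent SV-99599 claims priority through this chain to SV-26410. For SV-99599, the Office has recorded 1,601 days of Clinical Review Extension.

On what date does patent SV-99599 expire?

2028-10-27

Earliest priority filing: 9 June 2005.
Base term: 9 June 2005 + 19 years → 9 June 2024.
Clinical Review Extension: +1601 days → 27 October 2028.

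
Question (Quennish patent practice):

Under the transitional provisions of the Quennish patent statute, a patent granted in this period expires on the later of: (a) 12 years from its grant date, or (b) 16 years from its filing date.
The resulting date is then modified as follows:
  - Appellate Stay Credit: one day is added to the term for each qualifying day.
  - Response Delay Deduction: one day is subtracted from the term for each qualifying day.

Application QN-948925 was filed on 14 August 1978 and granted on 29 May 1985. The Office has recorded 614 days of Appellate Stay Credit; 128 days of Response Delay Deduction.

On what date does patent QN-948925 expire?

(a) grant + 12 years → 29 May 1997.
(b) filing + 16 years → 14 August 1994.
Later of the two: 29 May 1997.
Appellate Stay Credit: +614 days → 2 February 1999.
Response Delay Deduction: −128 days → 27 September 1998.

September 27, 1998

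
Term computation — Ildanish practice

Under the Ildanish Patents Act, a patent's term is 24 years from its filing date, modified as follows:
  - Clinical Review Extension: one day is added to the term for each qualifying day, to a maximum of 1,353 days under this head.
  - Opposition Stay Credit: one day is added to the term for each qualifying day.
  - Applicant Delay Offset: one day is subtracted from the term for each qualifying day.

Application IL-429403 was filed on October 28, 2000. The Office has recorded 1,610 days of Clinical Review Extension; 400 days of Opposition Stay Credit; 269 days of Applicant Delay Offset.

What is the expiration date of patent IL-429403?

Base term: filing date + 24 years → 28 October 2024.
Clinical Review Extension: 1610 days claimed exceeds the 1353-day cap, so +1353 days → 12 July 2028.
Opposition Stay Credit: +400 days → 16 August 2029.
Applicant Delay Offset: −269 days → 20 November 2028.

2028-11-20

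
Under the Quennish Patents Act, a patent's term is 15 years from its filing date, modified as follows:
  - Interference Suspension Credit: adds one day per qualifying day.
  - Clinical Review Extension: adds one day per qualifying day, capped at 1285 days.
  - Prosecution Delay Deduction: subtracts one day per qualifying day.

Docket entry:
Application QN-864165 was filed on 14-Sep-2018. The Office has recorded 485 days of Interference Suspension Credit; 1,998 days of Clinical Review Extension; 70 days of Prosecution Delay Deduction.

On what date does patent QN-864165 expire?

Base term: filing date + 15 years → 14 September 2033.
Interference Suspension Credit: +485 days → 12 January 2035.
Clinical Review Extension: 1998 days claimed exceeds the 1285-day cap, so +1285 days → 20 July 2038.
Prosecution Delay Deduction: −70 days → 11 May 2038.

May 11, 2038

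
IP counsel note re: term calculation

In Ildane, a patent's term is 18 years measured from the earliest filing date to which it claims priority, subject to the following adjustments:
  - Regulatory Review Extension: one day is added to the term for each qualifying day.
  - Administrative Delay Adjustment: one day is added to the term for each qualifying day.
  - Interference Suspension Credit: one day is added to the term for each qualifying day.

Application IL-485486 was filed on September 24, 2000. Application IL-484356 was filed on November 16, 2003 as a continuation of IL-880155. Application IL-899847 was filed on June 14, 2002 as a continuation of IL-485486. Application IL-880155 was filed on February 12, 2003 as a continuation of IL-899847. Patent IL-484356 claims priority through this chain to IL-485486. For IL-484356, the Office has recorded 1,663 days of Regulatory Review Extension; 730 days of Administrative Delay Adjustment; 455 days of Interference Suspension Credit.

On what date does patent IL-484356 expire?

July 12, 2026

Earliest priority filing: 24 September 2000.
Base term: 24 September 2000 + 18 years → 24 September 2018.
Regulatory Review Extension: +1663 days → 14 April 2023.
Administrative Delay Adjustment: +730 days → 13 April 2025.
Interference Suspension Credit: +455 days → 12 July 2026.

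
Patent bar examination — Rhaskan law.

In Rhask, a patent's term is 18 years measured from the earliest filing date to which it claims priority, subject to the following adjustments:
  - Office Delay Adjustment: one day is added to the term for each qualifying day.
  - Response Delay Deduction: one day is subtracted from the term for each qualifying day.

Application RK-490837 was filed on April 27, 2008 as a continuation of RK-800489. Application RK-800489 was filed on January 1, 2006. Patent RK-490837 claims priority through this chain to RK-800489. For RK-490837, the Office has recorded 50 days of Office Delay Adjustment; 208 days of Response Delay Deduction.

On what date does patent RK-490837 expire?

July 27, 2023

Earliest priority filing: 1 January 2006.
Base term: 1 January 2006 + 18 years → 1 January 2024.
Office Delay Adjustment: +50 days → 20 February 2024.
Response Delay Deduction: −208 days → 27 July 2023.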